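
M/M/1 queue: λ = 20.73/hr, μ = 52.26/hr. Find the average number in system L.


ρ = λ/μ = 20.73/52.26 = 0.3967
L = ρ/(1−ρ) = 0.3967/(1 − 0.3967) = 0.3967/0.6033 = 0.6575

Final: 0.6575


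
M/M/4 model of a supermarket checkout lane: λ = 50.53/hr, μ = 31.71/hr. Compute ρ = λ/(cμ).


ρ = λ/(cμ) = 50.53/(4·31.71) = 50.53/126.84 = 0.3984

Final: 0.3984


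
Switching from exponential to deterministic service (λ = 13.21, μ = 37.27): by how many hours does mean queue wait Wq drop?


ρ = 13.21/37.27 = 0.3544
Wq(M/M/1) = ρ/(μ−λ) = 0.3544/24.06 = 0.01473 hr
Wq(M/D/1) = ρ/(2(μ−λ)) = 0.007366 hr
Savings = 0.01473 − 0.007366 = 0.007366 hr

Final: 0.007366 hr


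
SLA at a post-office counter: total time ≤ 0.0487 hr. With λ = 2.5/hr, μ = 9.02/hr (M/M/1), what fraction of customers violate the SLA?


W ~ Exponential(μ−λ) for M/M/1.
μ − λ = 9.02 − 2.5 = 6.5200
P(W > t) = e^{−(μ−λ)t} = e^{−0.3175} = 0.727949

Final: 0.727949


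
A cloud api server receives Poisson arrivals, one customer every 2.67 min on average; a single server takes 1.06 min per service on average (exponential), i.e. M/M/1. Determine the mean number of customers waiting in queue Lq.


λ = 60/2.67 = 22.4719 /hr
μ = 60/1.06 = 56.6038 /hr
ρ = λ/μ = 22.4719/56.6038 = 0.3970
Lq = ρ²/(1−ρ) = 0.1576/0.6030 = 0.2614

Final: 0.2614


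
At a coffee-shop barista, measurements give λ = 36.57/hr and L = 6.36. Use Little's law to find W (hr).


W = L/λ = 6.36/36.57 = 0.1739 hr

Final: 0.1739 hr


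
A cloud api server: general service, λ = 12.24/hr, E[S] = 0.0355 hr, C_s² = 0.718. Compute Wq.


ρ = λ·E[S] = 12.24·0.0355 = 0.4345
E[S²] = E[S]²(1+C_s²) = 0.0355²·(1+0.718) = 0.002165
Wq = λ·E[S²]/(2(1−ρ)) = 12.24·0.002165/(2·0.5655) = 0.02343 hr

Final: 0.02343 hr


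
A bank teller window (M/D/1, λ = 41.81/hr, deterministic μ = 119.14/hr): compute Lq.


ρ = 41.81/119.14 = 0.3509
M/D/1: Lq = ρ²/(2(1−ρ)) = 0.1232/(2·0.6491) = 0.09487

Final: 0.09487


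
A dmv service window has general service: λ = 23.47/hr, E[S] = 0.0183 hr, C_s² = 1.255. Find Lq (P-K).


ρ = λ·E[S] = 23.47·0.0183 = 0.4295
Lq = ρ²(1+C_s²)/(2(1−ρ)) = 0.1845·(1+1.255)/(2·0.5705)
= 0.1845·2.2550/1.1410 = 0.36458

Final: 0.36458


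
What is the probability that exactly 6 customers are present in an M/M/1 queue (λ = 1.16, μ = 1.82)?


ρ = 1.16/1.82 = 0.6374
P_n = (1−ρ)·ρ^n = (1 − 0.6374)·0.6374^6 = 0.3626·0.067038 = 0.024310

Final: 0.024310


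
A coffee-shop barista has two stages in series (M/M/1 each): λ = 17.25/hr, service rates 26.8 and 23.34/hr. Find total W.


Each node sees arrival rate λ = 17.25/hr (tandem ⇒ throughput preserved).
W₁ = 1/(μ₁−λ) = 1/(26.8−17.25) = 0.10471 hr
W₂ = 1/(μ₂−λ) = 1/(23.34−17.25) = 0.16420 hr
W_total = W₁ + W₂ = 0.10471 + 0.16420 = 0.26892 hr

Final: 0.26892 hr


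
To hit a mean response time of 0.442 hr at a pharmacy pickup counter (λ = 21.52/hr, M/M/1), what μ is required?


W = 1/(μ−λ) ⇒ μ − λ = 1/W = 1/0.442 = 2.2624
μ = λ + 1/W = 21.52 + 2.2624 = 23.7824 per hr

Final: 23.7824 /hr


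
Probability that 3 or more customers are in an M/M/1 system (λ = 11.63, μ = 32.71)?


ρ = 11.63/32.71 = 0.3555
P(N ≥ n) = ρ^n = 0.3555^3 = 0.044947

Final: 0.044947


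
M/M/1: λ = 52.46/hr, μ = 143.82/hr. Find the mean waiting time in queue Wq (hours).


ρ = 52.46/143.82 = 0.3648
Wq = ρ/(μ−λ) = 0.3648/(143.82 − 52.46) = 0.3648/91.36 = 0.003993 hr

Final: 0.003993 hr


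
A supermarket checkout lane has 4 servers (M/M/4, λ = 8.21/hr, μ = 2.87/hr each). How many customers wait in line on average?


a = λ/μ = 2.8606; ρ = a/4 = 0.7152
P₀ = 0.046191
Lq = P₀·a^c·ρ / (c!·(1−ρ)²) = 0.046191·66.96456·0.7152/(24·0.08114)
= 1.13601

Final: 1.13601


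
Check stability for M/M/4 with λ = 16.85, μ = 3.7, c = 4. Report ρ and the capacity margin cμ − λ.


Total capacity cμ = 4·3.7 = 14.80/hr
ρ = λ/(cμ) = 16.85/14.80 = 1.1385
Stable ⇔ ρ < 1: NO
Spare capacity = cμ − λ = 14.80 − 16.85 = -2.05/hr

Final: ρ = 1.1385; unstable; margin = -2.05/hr


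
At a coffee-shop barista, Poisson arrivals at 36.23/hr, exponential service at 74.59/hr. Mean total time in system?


W = 1/(μ−λ) = 1/(74.59 − 36.23) = 1/38.36 = 0.02607 hr

Final: 0.02607 hr


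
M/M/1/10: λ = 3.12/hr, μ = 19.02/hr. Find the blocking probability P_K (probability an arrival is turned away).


ρ = λ/μ = 3.12/19.02 = 0.1640
P_K = (1−ρ)ρ^K/(1−ρ^(K+1)) = (0.8360·0.00000001411)/(1 − 0.000000002314)
= 0.00000001179/1.000000 = 0.00000001179

Final: 0.00000001179


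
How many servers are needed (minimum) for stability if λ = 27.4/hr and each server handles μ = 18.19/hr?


Stability requires cμ > λ ⇔ c > λ/μ.
λ/μ = 27.4/18.19 = 1.5063
Minimum integer c = ⌊1.5063⌋ + 1 = 2
Check: 2·18.19 = 36.38 > 27.4, while 1·18.19 = 18.19 ≤ 27.4

Final: 2 servers


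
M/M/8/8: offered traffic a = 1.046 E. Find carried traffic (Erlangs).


B(8,1.046) = 0.00001249 (Erlang-B)
Carried load = a(1 − B) = 1.046·(1 − 0.00001249) = 1.046·0.999988 = 1.0460 E

Final: 1.0460 Erlangs


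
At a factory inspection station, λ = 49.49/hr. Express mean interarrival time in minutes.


Mean interarrival time = 1/λ = 1/49.49 hour = 0.02021 hour
In minutes: 0.02021 × 60 = 1.2124 min

Final: 1.2124 min


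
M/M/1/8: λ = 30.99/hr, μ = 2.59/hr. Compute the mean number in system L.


ρ = 30.99/2.59 = 11.9653
L = ρ[1 − (K+1)ρ^K + Kρ^(K+1)] / [(1−ρ)(1−ρ^(K+1))]
Numerator: 11.9653·(1 − 9·420121103.231038 + 8·5026854435.957473) = 435938909224.477966
Denominator: (-10.9653)·(-5026854434.957473) = 55120720445.093521
L = 435938909224.477966/55120720445.093521 = 7.9088

Final: 7.9088


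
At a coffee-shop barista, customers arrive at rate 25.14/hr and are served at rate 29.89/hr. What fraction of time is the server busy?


ρ = λ/μ = 25.14/29.89 = 0.8411

Final: 0.8411


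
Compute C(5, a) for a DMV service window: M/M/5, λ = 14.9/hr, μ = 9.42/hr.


a = λ/μ = 1.5817; ρ = a/5 = 0.3163
P₀ = 0.205181 (from M/M/c formula)
C(c,a) = [a^c/(c!(1−ρ))]·P₀ = [9.90095/(120·0.6837)]·0.205181
= 0.12069·0.205181 = 0.024763

Final: 0.024763


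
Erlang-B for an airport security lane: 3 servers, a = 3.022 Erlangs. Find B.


B(c,a) = (a^c/c!) / Σ_{k=0}^{c} a^k/k!
a^3/3! = 4.599728
Σ terms (k=0..3): 1.00000 + 3.02200 + 4.56624 + 4.59973 = 13.187970
B = 4.599728/13.187970 = 0.348782

Final: 0.348782


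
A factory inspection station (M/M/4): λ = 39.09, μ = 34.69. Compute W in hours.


a = 1.1268; ρ = 0.2817; P₀ = 0.323236
Lq = P₀·a^c·ρ/(c!(1−ρ)²) = 0.01186
Wq = Lq/λ = 0.01186/39.09 = 0.0003033 hr
W = Wq + 1/μ = 0.0003033 + 0.02883 = 0.02913 hr

Final: 0.02913 hr


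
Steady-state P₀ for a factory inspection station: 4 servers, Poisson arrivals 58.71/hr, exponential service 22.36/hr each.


a = λ/μ = 58.71/22.36 = 2.6257; ρ = a/c = 0.6564
Σ_{k=0}^{3} a^k/k! (terms k=0..3) = 1.00000 + 2.62567 + 3.44707 + 3.01696 = 10.08970
Tail: a^4/(4!(1−ρ)) = 47.52927/(24·0.3436) = 5.76394
P₀ = 1/(10.08970 + 5.76394) = 1/15.85364 = 0.063077

Final: 0.063077


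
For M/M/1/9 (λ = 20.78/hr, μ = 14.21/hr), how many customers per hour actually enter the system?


ρ = 1.4624; P_K = (1−ρ)ρ^9/(1−ρ^10) = 0.323401
λ_eff = λ(1 − P_K) = 20.78·(1 − 0.323401) = 20.78·0.676599 = 14.0597 /hr

Final: 14.0597 /hr


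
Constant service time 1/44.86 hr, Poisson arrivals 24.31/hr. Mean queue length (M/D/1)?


ρ = 24.31/44.86 = 0.5419
M/D/1: Lq = ρ²/(2(1−ρ)) = 0.2937/(2·0.4581) = 0.32053

Final: 0.32053


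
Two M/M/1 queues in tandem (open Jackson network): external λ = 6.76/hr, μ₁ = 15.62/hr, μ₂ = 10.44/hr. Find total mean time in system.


Each node sees arrival rate λ = 6.76/hr (tandem ⇒ throughput preserved).
W₁ = 1/(μ₁−λ) = 1/(15.62−6.76) = 0.11287 hr
W₂ = 1/(μ₂−λ) = 1/(10.44−6.76) = 0.27174 hr
W_total = W₁ + W₂ = 0.11287 + 0.27174 = 0.38461 hr

Final: 0.38461 hr


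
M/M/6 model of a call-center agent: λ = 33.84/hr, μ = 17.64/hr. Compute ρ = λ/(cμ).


ρ = λ/(cμ) = 33.84/(6·17.64) = 33.84/105.84 = 0.3197

Final: 0.3197


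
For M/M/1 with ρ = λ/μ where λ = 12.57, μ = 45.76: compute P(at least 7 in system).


ρ = 12.57/45.76 = 0.2747
P(N ≥ n) = ρ^n = 0.2747^7 = 0.0001180

Final: 0.0001180


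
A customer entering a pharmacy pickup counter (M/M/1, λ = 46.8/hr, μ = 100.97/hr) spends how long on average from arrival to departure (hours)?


W = 1/(μ−λ) = 1/(100.97 − 46.8) = 1/54.17 = 0.01846 hr

Final: 0.01846 hr


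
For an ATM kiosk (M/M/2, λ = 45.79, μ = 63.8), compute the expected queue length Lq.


a = λ/μ = 0.7177; ρ = a/2 = 0.3589
P₀ = 0.471827
Lq = P₀·a^c·ρ / (c!·(1−ρ)²) = 0.471827·0.51511·0.3589/(2·0.41107)
= 0.10609

Final: 0.10609


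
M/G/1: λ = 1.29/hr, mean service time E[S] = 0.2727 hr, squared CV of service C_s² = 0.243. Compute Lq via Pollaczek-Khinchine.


ρ = λ·E[S] = 1.29·0.2727 = 0.3518
Lq = ρ²(1+C_s²)/(2(1−ρ)) = 0.1238·(1+0.243)/(2·0.6482)
= 0.1238·1.2430/1.2964 = 0.11865

Final: 0.11865


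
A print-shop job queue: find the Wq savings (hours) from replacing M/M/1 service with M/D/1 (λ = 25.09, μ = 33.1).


ρ = 25.09/33.1 = 0.7580
Wq(M/M/1) = ρ/(μ−λ) = 0.7580/8.01 = 0.09463 hr
Wq(M/D/1) = ρ/(2(μ−λ)) = 0.04732 hr
Savings = 0.09463 − 0.04732 = 0.04732 hr

Final: 0.04732 hr


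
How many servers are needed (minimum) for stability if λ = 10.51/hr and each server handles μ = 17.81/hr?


Stability requires cμ > λ ⇔ c > λ/μ.
λ/μ = 10.51/17.81 = 0.5901
Minimum integer c = ⌊0.5901⌋ + 1 = 1
Check: 1·17.81 = 17.81 > 10.51, while 0·17.81 = 0.00 ≤ 10.51

Final: 1 servers


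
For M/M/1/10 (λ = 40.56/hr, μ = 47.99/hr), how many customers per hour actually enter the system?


ρ = 0.8452; P_K = (1−ρ)ρ^10/(1−ρ^11) = 0.034165
λ_eff = λ(1 − P_K) = 40.56·(1 − 0.034165) = 40.56·0.965835 = 39.1743 /hr

Final: 39.1743 /hr


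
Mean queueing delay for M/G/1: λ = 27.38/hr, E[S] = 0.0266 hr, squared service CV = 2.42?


ρ = λ·E[S] = 27.38·0.0266 = 0.7283
E[S²] = E[S]²(1+C_s²) = 0.0266²·(1+2.42) = 0.002420
Wq = λ·E[S²]/(2(1−ρ)) = 27.38·0.002420/(2·0.2717) = 0.12193 hr

Final: 0.12193 hr


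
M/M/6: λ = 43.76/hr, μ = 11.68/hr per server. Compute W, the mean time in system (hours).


a = 3.7466; ρ = 0.6244; P₀ = 0.022164
Lq = P₀·a^c·ρ/(c!(1−ρ)²) = 0.37689
Wq = Lq/λ = 0.37689/43.76 = 0.008613 hr
W = Wq + 1/μ = 0.008613 + 0.08562 = 0.09423 hr

Final: 0.09423 hr


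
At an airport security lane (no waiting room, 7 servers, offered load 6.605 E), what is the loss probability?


B(c,a) = (a^c/c!) / Σ_{k=0}^{c} a^k/k!
a^7/7! = 108.812607
Σ terms (k=0..7): 1.00000 + 6.60500 + 21.81301 + 48.02498 + 79.30125 + 104.75695 + 115.31995 + 108.81261 = 485.633757
B = 108.812607/485.633757 = 0.224063

Final: 0.224063


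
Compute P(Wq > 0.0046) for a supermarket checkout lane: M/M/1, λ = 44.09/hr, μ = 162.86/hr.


ρ = 44.09/162.86 = 0.2707
P(Wq > t) = ρ·e^{−(μ−λ)t} = 0.2707·e^{−0.5463}
= 0.2707·0.579064 = 0.156766

Final: 0.156766


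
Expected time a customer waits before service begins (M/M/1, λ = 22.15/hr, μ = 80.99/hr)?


ρ = 22.15/80.99 = 0.2735
Wq = ρ/(μ−λ) = 0.2735/(80.99 − 22.15) = 0.2735/58.84 = 0.004648 hr

Final: 0.004648 hr


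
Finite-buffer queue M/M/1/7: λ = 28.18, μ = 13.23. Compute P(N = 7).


ρ = λ/μ = 28.18/13.23 = 2.1300
P_K = (1−ρ)ρ^K/(1−ρ^(K+1)) = (-1.1300·198.915219)/(1 − 423.690920)
= -224.775701/-422.690920 = 0.531773

Final: 0.531773


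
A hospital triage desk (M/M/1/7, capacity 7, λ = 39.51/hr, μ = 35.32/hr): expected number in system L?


ρ = 39.51/35.32 = 1.1186
L = ρ[1 − (K+1)ρ^K + Kρ^(K+1)] / [(1−ρ)(1−ρ^(K+1))]
Numerator: 1.1186·(1 − 8·2.191817 + 7·2.451832) = 0.702818
Denominator: (-0.1186)·(-1.451832) = 0.172230
L = 0.702818/0.172230 = 4.0807

Final: 4.0807


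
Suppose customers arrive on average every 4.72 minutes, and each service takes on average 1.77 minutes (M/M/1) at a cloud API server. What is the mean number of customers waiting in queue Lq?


λ = 60/4.72 = 12.7119 /hr
μ = 60/1.77 = 33.8983 /hr
ρ = λ/μ = 12.7119/33.8983 = 0.3750
Lq = ρ²/(1−ρ) = 0.1406/0.6250 = 0.2250

Final: 0.2250


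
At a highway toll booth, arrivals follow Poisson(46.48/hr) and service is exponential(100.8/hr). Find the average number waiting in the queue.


ρ = 46.48/100.8 = 0.4611
Lq = ρ²/(1−ρ) = 0.2126/0.5389 = 0.3946

Final: 0.3946


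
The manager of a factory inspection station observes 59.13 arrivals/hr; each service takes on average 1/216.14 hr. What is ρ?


ρ = λ/μ = 59.13/216.14 = 0.2736

Final: 0.2736


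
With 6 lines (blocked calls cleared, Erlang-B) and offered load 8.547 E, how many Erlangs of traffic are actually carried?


B(6,8.547) = 0.418417 (Erlang-B)
Carried load = a(1 − B) = 8.547·(1 − 0.418417) = 8.547·0.581583 = 4.9708 E

Final: 4.9708 Erlangs


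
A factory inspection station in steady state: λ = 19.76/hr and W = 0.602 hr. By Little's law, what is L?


L = λW = 19.76·0.602 = 11.8955

Final: 11.8955


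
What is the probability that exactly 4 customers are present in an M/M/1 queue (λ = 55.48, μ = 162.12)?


ρ = 55.48/162.12 = 0.3422
P_n = (1−ρ)·ρ^n = (1 − 0.3422)·0.3422^4 = 0.6578·0.013715 = 0.009022

Final: 0.009022


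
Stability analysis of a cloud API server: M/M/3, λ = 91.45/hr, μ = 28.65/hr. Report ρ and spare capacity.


Total capacity cμ = 3·28.65 = 85.95/hr
ρ = λ/(cμ) = 91.45/85.95 = 1.0640
Stable ⇔ ρ < 1: NO
Spare capacity = cμ − λ = 85.95 − 91.45 = -5.50/hr

Final: ρ = 1.0640; unstable; margin = -5.50/hr


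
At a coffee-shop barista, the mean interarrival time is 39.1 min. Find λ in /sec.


λ = 1/(interarrival time) in consistent units.
1 second = 0.0166667 min, so λ = 0.0166667/39.1 = 0.0004263 per second

Final: 0.0004263 /sec


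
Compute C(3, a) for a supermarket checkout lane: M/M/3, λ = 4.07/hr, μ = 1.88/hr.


a = λ/μ = 2.1649; ρ = a/3 = 0.7216
P₀ = 0.086332 (from M/M/c formula)
C(c,a) = [a^c/(c!(1−ρ))]·P₀ = [10.14635/(6·0.2784)]·0.086332
= 6.07488·0.086332 = 0.524458

Final: 0.524458


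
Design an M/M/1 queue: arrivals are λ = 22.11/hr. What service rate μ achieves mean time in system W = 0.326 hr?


W = 1/(μ−λ) ⇒ μ − λ = 1/W = 1/0.326 = 3.0675
μ = λ + 1/W = 22.11 + 3.0675 = 25.1775 per hr

Final: 25.1775 /hr


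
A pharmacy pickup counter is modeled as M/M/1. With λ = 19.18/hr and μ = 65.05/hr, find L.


ρ = λ/μ = 19.18/65.05 = 0.2949
L = ρ/(1−ρ) = 0.2949/(1 − 0.2949) = 0.2949/0.7051 = 0.4181

Final: 0.4181


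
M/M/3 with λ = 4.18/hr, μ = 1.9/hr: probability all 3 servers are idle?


a = λ/μ = 4.18/1.9 = 2.2000; ρ = a/c = 0.7333
Σ_{k=0}^{2} a^k/k! (terms k=0..2) = 1.00000 + 2.20000 + 2.42000 = 5.62000
Tail: a^3/(3!(1−ρ)) = 10.64800/(6·0.2667) = 6.65500
P₀ = 1/(5.62000 + 6.65500) = 1/12.27500 = 0.081466

Final: 0.081466


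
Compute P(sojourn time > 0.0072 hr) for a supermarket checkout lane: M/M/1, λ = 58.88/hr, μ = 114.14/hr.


W ~ Exponential(μ−λ) for M/M/1.
μ − λ = 114.14 − 58.88 = 55.2600
P(W > t) = e^{−(μ−λ)t} = e^{−0.3979} = 0.671748

Final: 0.671748


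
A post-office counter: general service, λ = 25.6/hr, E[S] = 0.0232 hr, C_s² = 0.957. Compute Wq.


ρ = λ·E[S] = 25.6·0.0232 = 0.5939
E[S²] = E[S]²(1+C_s²) = 0.0232²·(1+0.957) = 0.001053
Wq = λ·E[S²]/(2(1−ρ)) = 25.6·0.001053/(2·0.4061) = 0.03320 hr

Final: 0.03320 hr


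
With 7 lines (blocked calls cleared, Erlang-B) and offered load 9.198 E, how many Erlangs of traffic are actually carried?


B(7,9.198) = 0.371445 (Erlang-B)
Carried load = a(1 − B) = 9.198·(1 − 0.371445) = 9.198·0.628555 = 5.7815 E

Final: 5.7815 Erlangs


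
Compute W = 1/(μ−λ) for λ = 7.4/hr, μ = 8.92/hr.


W = 1/(μ−λ) = 1/(8.92 − 7.4) = 1/1.52 = 0.6579 hr

Final: 0.6579 hr


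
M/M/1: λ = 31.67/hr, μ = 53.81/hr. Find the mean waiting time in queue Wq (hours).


ρ = 31.67/53.81 = 0.5886
Wq = ρ/(μ−λ) = 0.5886/(53.81 − 31.67) = 0.5886/22.14 = 0.02658 hr

Final: 0.02658 hr


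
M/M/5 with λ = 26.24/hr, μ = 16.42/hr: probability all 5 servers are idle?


a = λ/μ = 26.24/16.42 = 1.5981; ρ = a/c = 0.3196
Σ_{k=0}^{4} a^k/k! (terms k=0..4) = 1.00000 + 1.59805 + 1.27688 + 0.68018 + 0.27174 = 4.82685
Tail: a^5/(5!(1−ρ)) = 10.42206/(120·0.6804) = 0.12765
P₀ = 1/(4.82685 + 0.12765) = 1/4.95450 = 0.201837

Final: 0.201837


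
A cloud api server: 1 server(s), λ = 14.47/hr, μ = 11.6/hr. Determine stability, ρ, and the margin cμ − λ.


Total capacity cμ = 1·11.6 = 11.60/hr
ρ = λ/(cμ) = 14.47/11.60 = 1.2474
Stable ⇔ ρ < 1: NO
Spare capacity = cμ − λ = 11.60 − 14.47 = -2.87/hr

Final: ρ = 1.2474; unstable; margin = -2.87/hr


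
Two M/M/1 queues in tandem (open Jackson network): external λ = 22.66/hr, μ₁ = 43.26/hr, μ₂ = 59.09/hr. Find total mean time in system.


Each node sees arrival rate λ = 22.66/hr (tandem ⇒ throughput preserved).
W₁ = 1/(μ₁−λ) = 1/(43.26−22.66) = 0.04854 hr
W₂ = 1/(μ₂−λ) = 1/(59.09−22.66) = 0.02745 hr
W_total = W₁ + W₂ = 0.04854 + 0.02745 = 0.07599 hr

Final: 0.07599 hr


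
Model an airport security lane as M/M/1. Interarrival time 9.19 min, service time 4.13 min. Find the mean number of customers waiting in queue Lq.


λ = 60/9.19 = 6.5288 /hr
μ = 60/4.13 = 14.5278 /hr
ρ = λ/μ = 6.5288/14.5278 = 0.4494
Lq = ρ²/(1−ρ) = 0.2020/0.5506 = 0.3668

Final: 0.3668


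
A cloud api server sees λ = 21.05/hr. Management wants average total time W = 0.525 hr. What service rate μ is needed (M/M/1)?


W = 1/(μ−λ) ⇒ μ − λ = 1/W = 1/0.525 = 1.9048
μ = λ + 1/W = 21.05 + 1.9048 = 22.9548 per hr

Final: 22.9548 /hr


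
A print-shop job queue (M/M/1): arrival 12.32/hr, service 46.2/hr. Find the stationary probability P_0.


ρ = 12.32/46.2 = 0.2667
P_n = (1−ρ)·ρ^n = (1 − 0.2667)·0.2667^0 = 0.7333·1.000000 = 0.733333

Final: 0.733333


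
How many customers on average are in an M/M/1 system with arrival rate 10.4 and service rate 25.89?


ρ = λ/μ = 10.4/25.89 = 0.4017
L = ρ/(1−ρ) = 0.4017/(1 − 0.4017) = 0.4017/0.5983 = 0.6714

Final: 0.6714


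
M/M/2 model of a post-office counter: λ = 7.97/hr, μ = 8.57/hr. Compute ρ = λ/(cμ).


ρ = λ/(cμ) = 7.97/(2·8.57) = 7.97/17.14 = 0.4650

Final: 0.4650


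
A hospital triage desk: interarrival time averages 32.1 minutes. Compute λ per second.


λ = 1/(interarrival time) in consistent units.
1 second = 0.0166667 min, so λ = 0.0166667/32.1 = 0.0005192 per second

Final: 0.0005192 /sec


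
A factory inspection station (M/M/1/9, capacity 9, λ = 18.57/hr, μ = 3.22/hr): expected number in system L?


ρ = 18.57/3.22 = 5.7671
L = ρ[1 − (K+1)ρ^K + Kρ^(K+1)] / [(1−ρ)(1−ρ^(K+1))]
Numerator: 5.7671·(1 − 10·7056742.793210 + 9·40696805.487549) = 1705347820.809010
Denominator: (-4.7671)·(-40696804.487549) = 194004953.069528
L = 1705347820.809010/194004953.069528 = 8.7902

Final: 8.7902


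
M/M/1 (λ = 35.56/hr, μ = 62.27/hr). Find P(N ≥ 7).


ρ = 35.56/62.27 = 0.5711
P(N ≥ n) = ρ^n = 0.5711^7 = 0.019805

Final: 0.019805


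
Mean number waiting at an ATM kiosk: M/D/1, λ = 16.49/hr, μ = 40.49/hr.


ρ = 16.49/40.49 = 0.4073
M/D/1: Lq = ρ²/(2(1−ρ)) = 0.1659/(2·0.5927) = 0.13991

Final: 0.13991


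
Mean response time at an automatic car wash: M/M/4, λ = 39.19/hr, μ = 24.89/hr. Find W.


a = 1.5745; ρ = 0.3936; P₀ = 0.204624
Lq = P₀·a^c·ρ/(c!(1−ρ)²) = 0.05610
Wq = Lq/λ = 0.05610/39.19 = 0.001431 hr
W = Wq + 1/μ = 0.001431 + 0.04018 = 0.04161 hr

Final: 0.04161 hr


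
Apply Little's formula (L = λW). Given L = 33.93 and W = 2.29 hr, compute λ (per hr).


λ = L/W = 33.93/2.29 = 14.8166 /hr

Final: 14.8166 /hr


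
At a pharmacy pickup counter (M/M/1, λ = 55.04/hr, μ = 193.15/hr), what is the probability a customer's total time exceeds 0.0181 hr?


W ~ Exponential(μ−λ) for M/M/1.
μ − λ = 193.15 − 55.04 = 138.1100
P(W > t) = e^{−(μ−λ)t} = e^{−2.4998} = 0.082102

Final: 0.082102


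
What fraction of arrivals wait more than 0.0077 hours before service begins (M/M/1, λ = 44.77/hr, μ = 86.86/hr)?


ρ = 44.77/86.86 = 0.5154
P(Wq > t) = ρ·e^{−(μ−λ)t} = 0.5154·e^{−0.3241}
= 0.5154·0.723183 = 0.372748

Final: 0.372748


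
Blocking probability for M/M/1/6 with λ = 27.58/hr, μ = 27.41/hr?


ρ = λ/μ = 27.58/27.41 = 1.0062
P_K = (1−ρ)ρ^K/(1−ρ^(K+1)) = (-0.006202·1.037794)/(1 − 1.044231)
= -0.006437/-0.044231 = 0.145521

Final: 0.145521


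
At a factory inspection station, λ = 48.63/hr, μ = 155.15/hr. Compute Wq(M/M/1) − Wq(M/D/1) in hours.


ρ = 48.63/155.15 = 0.3134
Wq(M/M/1) = ρ/(μ−λ) = 0.3134/106.52 = 0.002943 hr
Wq(M/D/1) = ρ/(2(μ−λ)) = 0.001471 hr
Savings = 0.002943 − 0.001471 = 0.001471 hr

Final: 0.001471 hr


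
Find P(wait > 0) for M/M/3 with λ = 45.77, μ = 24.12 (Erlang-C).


a = λ/μ = 1.8976; ρ = a/3 = 0.6325
P₀ = 0.128252 (from M/M/c formula)
C(c,a) = [a^c/(c!(1−ρ))]·P₀ = [6.83299/(6·0.3675)]·0.128252
= 3.09913·0.128252 = 0.397469

Final: 0.397469


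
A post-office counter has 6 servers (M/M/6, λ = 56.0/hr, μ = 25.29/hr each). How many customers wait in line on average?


a = λ/μ = 2.2143; ρ = a/6 = 0.3691
P₀ = 0.108929
Lq = P₀·a^c·ρ / (c!·(1−ρ)²) = 0.108929·117.87866·0.3691/(720·0.39809)
= 0.01653

Final: 0.01653


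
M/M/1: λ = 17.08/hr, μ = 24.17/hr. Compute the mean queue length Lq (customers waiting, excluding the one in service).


ρ = 17.08/24.17 = 0.7067
Lq = ρ²/(1−ρ) = 0.4994/0.2933 = 1.7024

Final: 1.7024


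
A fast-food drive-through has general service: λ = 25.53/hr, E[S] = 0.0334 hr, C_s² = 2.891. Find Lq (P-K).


ρ = λ·E[S] = 25.53·0.0334 = 0.8527
Lq = ρ²(1+C_s²)/(2(1−ρ)) = 0.7271·(1+2.891)/(2·0.1473)
= 0.7271·3.8910/0.2946 = 9.60349

Final: 9.60349


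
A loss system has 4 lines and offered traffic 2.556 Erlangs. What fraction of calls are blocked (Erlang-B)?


B(c,a) = (a^c/c!) / Σ_{k=0}^{c} a^k/k!
a^4/4! = 1.778411
Σ terms (k=0..4): 1.00000 + 2.55600 + 3.26657 + 2.78312 + 1.77841 = 11.384095
B = 1.778411/11.384095 = 0.156219

Final: 0.156219


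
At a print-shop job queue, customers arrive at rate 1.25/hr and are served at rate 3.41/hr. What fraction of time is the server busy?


ρ = λ/μ = 1.25/3.41 = 0.3666

Final: 0.3666


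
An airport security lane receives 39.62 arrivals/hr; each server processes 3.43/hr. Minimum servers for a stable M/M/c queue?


Stability requires cμ > λ ⇔ c > λ/μ.
λ/μ = 39.62/3.43 = 11.5510
Minimum integer c = ⌊11.5510⌋ + 1 = 12
Check: 12·3.43 = 41.16 > 39.62, while 11·3.43 = 37.73 ≤ 39.62

Final: 12 servers


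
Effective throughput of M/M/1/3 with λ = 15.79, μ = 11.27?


ρ = 1.4011; P_K = (1−ρ)ρ^3/(1−ρ^4) = 0.386582
λ_eff = λ(1 − P_K) = 15.79·(1 − 0.386582) = 15.79·0.613418 = 9.6859 /hr

Final: 9.6859 /hr


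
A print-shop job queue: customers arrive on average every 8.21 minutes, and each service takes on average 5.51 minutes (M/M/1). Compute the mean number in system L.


λ = 60/8.21 = 7.3082 /hr
μ = 60/5.51 = 10.8893 /hr
ρ = λ/μ = 7.3082/10.8893 = 0.6711
L = ρ/(1−ρ) = 0.6711/0.3289 = 2.0407

Final: 2.0407


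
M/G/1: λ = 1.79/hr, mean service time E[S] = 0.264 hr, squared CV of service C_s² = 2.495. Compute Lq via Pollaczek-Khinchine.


ρ = λ·E[S] = 1.79·0.264 = 0.4726
Lq = ρ²(1+C_s²)/(2(1−ρ)) = 0.2233·(1+2.495)/(2·0.5274)
= 0.2233·3.4950/1.0549 = 0.73987

Final: 0.73987


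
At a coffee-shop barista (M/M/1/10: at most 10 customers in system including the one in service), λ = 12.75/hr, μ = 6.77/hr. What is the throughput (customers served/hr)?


ρ = 1.8833; P_K = (1−ρ)ρ^10/(1−ρ^11) = 0.469464
λ_eff = λ(1 − P_K) = 12.75·(1 − 0.469464) = 12.75·0.530536 = 6.7643 /hr

Final: 6.7643 /hr


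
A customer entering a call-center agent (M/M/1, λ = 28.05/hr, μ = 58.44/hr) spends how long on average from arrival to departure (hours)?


W = 1/(μ−λ) = 1/(58.44 − 28.05) = 1/30.39 = 0.03291 hr

Final: 0.03291 hr


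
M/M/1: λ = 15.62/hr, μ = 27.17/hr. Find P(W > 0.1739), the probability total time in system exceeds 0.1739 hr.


W ~ Exponential(μ−λ) for M/M/1.
μ − λ = 27.17 − 15.62 = 11.5500
P(W > t) = e^{−(μ−λ)t} = e^{−2.0085} = 0.134184

Final: 0.134184


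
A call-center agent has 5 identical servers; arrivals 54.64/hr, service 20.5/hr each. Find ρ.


ρ = λ/(cμ) = 54.64/(5·20.5) = 54.64/102.50 = 0.5331

Final: 0.5331


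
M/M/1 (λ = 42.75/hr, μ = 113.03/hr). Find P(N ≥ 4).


ρ = 42.75/113.03 = 0.3782
P(N ≥ n) = ρ^n = 0.3782^4 = 0.020463

Final: 0.020463


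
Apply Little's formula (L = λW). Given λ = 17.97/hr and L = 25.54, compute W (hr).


W = L/λ = 25.54/17.97 = 1.4213 hr

Final: 1.4213 hr


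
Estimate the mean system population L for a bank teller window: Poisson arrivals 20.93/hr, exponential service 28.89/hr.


ρ = λ/μ = 20.93/28.89 = 0.7245
L = ρ/(1−ρ) = 0.7245/(1 − 0.7245) = 0.7245/0.2755 = 2.6294

Final: 2.6294


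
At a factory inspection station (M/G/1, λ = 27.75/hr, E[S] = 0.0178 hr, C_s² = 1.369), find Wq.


ρ = λ·E[S] = 27.75·0.0178 = 0.4940
E[S²] = E[S]²(1+C_s²) = 0.0178²·(1+1.369) = 0.0007506
Wq = λ·E[S²]/(2(1−ρ)) = 27.75·0.0007506/(2·0.5060) = 0.02058 hr

Final: 0.02058 hr


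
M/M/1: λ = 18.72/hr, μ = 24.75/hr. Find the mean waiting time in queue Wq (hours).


ρ = 18.72/24.75 = 0.7564
Wq = ρ/(μ−λ) = 0.7564/(24.75 − 18.72) = 0.7564/6.03 = 0.1254 hr

Final: 0.1254 hr


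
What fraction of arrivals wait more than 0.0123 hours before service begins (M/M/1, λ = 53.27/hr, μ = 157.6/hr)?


ρ = 53.27/157.6 = 0.3380
P(Wq > t) = ρ·e^{−(μ−λ)t} = 0.3380·e^{−1.2833}
= 0.3380·0.277133 = 0.093673

Final: 0.093673


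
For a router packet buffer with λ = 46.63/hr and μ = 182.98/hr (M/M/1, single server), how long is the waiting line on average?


ρ = 46.63/182.98 = 0.2548
Lq = ρ²/(1−ρ) = 0.06494/0.7452 = 0.08715

Final: 0.08715


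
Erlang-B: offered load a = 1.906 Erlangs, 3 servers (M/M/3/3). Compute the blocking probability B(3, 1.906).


B(c,a) = (a^c/c!) / Σ_{k=0}^{c} a^k/k!
a^3/3! = 1.154031
Σ terms (k=0..3): 1.00000 + 1.90600 + 1.81642 + 1.15403 = 5.876449
B = 1.154031/5.876449 = 0.196382

Final: 0.196382


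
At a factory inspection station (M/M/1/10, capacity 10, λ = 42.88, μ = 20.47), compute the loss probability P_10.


ρ = λ/μ = 42.88/20.47 = 2.0948
P_K = (1−ρ)ρ^K/(1−ρ^(K+1)) = (-1.0948·1626.931771)/(1 − 3408.052484)
= -1781.120713/-3407.052484 = 0.522775

Final: 0.522775


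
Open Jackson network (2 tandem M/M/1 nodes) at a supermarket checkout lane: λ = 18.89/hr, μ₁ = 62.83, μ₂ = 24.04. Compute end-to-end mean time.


Each node sees arrival rate λ = 18.89/hr (tandem ⇒ throughput preserved).
W₁ = 1/(μ₁−λ) = 1/(62.83−18.89) = 0.02276 hr
W₂ = 1/(μ₂−λ) = 1/(24.04−18.89) = 0.19417 hr
W_total = W₁ + W₂ = 0.02276 + 0.19417 = 0.21693 hr

Final: 0.21693 hr


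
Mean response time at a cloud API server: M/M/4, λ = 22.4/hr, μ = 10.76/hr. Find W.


a = 2.0818; ρ = 0.5204; P₀ = 0.119271
Lq = P₀·a^c·ρ/(c!(1−ρ)²) = 0.21124
Wq = Lq/λ = 0.21124/22.4 = 0.009430 hr
W = Wq + 1/μ = 0.009430 + 0.09294 = 0.10237 hr

Final: 0.10237 hr


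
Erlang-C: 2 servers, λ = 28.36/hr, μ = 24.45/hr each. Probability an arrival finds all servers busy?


a = λ/μ = 1.1599; ρ = a/2 = 0.5800
P₀ = 0.265856 (from M/M/c formula)
C(c,a) = [a^c/(c!(1−ρ))]·P₀ = [1.34541/(2·0.4200)]·0.265856
= 1.60152·0.265856 = 0.425774

Final: 0.425774


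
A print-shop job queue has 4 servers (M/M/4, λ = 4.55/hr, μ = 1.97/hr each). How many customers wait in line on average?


a = λ/μ = 2.3096; ρ = a/4 = 0.5774
P₀ = 0.092284
Lq = P₀·a^c·ρ / (c!·(1−ρ)²) = 0.092284·28.45645·0.5774/(24·0.17858)
= 0.35379

Final: 0.35379


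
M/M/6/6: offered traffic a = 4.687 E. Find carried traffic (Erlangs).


B(6,4.687) = 0.168253 (Erlang-B)
Carried load = a(1 − B) = 4.687·(1 − 0.168253) = 4.687·0.831747 = 3.8984 E

Final: 3.8984 Erlangs


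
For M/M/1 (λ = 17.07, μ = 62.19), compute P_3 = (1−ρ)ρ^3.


ρ = 17.07/62.19 = 0.2745
P_n = (1−ρ)·ρ^n = (1 − 0.2745)·0.2745^3 = 0.7255·0.020679 = 0.015003

Final: 0.015003


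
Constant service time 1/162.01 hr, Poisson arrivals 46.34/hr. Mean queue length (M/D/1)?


ρ = 46.34/162.01 = 0.2860
M/D/1: Lq = ρ²/(2(1−ρ)) = 0.08181/(2·0.7140) = 0.05730

Final: 0.05730


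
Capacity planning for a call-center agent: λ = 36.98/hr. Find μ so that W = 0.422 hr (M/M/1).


W = 1/(μ−λ) ⇒ μ − λ = 1/W = 1/0.422 = 2.3697
μ = λ + 1/W = 36.98 + 2.3697 = 39.3497 per hr

Final: 39.3497 /hr


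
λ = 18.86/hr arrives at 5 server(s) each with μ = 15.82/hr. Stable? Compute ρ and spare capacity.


Total capacity cμ = 5·15.82 = 79.10/hr
ρ = λ/(cμ) = 18.86/79.10 = 0.2384
Stable ⇔ ρ < 1: YES
Spare capacity = cμ − λ = 79.10 − 18.86 = 60.24/hr

Final: ρ = 0.2384; stable; margin = 60.24/hr


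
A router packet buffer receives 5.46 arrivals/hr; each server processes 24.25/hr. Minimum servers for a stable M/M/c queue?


Stability requires cμ > λ ⇔ c > λ/μ.
λ/μ = 5.46/24.25 = 0.2252
Minimum integer c = ⌊0.2252⌋ + 1 = 1
Check: 1·24.25 = 24.25 > 5.46, while 0·24.25 = 0.00 ≤ 5.46

Final: 1 servers


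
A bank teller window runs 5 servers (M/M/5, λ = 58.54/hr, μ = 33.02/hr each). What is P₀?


a = λ/μ = 58.54/33.02 = 1.7729; ρ = a/c = 0.3546
Σ_{k=0}^{4} a^k/k! (terms k=0..4) = 1.00000 + 1.77286 + 1.57153 + 0.92870 + 0.41162 = 5.68471
Tail: a^5/(5!(1−ρ)) = 17.51371/(120·0.6454) = 0.22613
P₀ = 1/(5.68471 + 0.22613) = 1/5.91083 = 0.169181

Final: 0.169181


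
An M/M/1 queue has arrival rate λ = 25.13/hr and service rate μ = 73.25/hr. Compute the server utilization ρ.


ρ = λ/μ = 25.13/73.25 = 0.3431

Final: 0.3431


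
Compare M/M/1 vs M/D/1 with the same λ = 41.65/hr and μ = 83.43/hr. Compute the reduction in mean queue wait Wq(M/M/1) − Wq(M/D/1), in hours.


ρ = 41.65/83.43 = 0.4992
Wq(M/M/1) = ρ/(μ−λ) = 0.4992/41.78 = 0.01195 hr
Wq(M/D/1) = ρ/(2(μ−λ)) = 0.005974 hr
Savings = 0.01195 − 0.005974 = 0.005974 hr

Final: 0.005974 hr


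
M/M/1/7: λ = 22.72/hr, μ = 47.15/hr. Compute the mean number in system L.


ρ = 22.72/47.15 = 0.4819
L = ρ[1 − (K+1)ρ^K + Kρ^(K+1)] / [(1−ρ)(1−ρ^(K+1))]
Numerator: 0.4819·(1 − 8·0.006032 + 7·0.002907) = 0.468417
Denominator: (0.5181)·(0.997093) = 0.516628
L = 0.468417/0.516628 = 0.9067

Final: 0.9067


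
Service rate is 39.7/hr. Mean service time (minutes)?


Mean service time = 1/μ = 1/39.7 hour = 0.02519 hour
In minutes: 0.02519 × 60 = 1.5113 min

Final: 1.5113 min


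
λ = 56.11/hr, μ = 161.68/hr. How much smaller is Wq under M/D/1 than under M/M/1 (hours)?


ρ = 56.11/161.68 = 0.3470
Wq(M/M/1) = ρ/(μ−λ) = 0.3470/105.57 = 0.003287 hr
Wq(M/D/1) = ρ/(2(μ−λ)) = 0.001644 hr
Savings = 0.003287 − 0.001644 = 0.001644 hr

Final: 0.001644 hr


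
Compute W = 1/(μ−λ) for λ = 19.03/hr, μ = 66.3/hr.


W = 1/(μ−λ) = 1/(66.3 − 19.03) = 1/47.27 = 0.02116 hr

Final: 0.02116 hr


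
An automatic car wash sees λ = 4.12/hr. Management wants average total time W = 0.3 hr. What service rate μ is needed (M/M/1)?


W = 1/(μ−λ) ⇒ μ − λ = 1/W = 1/0.3 = 3.3333
μ = λ + 1/W = 4.12 + 3.3333 = 7.4533 per hr

Final: 7.4533 /hr


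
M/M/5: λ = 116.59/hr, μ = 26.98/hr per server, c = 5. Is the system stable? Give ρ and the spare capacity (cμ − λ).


Total capacity cμ = 5·26.98 = 134.90/hr
ρ = λ/(cμ) = 116.59/134.90 = 0.8643
Stable ⇔ ρ < 1: YES
Spare capacity = cμ − λ = 134.90 − 116.59 = 18.31/hr

Final: ρ = 0.8643; stable; margin = 18.31/hr


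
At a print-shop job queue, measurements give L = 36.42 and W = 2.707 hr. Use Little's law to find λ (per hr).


λ = L/W = 36.42/2.707 = 13.4540 /hr

Final: 13.4540 /hr


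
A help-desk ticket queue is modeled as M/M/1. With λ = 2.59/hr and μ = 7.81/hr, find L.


ρ = λ/μ = 2.59/7.81 = 0.3316
L = ρ/(1−ρ) = 0.3316/(1 − 0.3316) = 0.3316/0.6684 = 0.4962

Final: 0.4962


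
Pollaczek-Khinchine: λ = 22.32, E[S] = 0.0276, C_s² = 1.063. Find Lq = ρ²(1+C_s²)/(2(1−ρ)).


ρ = λ·E[S] = 22.32·0.0276 = 0.6160
Lq = ρ²(1+C_s²)/(2(1−ρ)) = 0.3795·(1+1.063)/(2·0.3840)
= 0.3795·2.0630/0.7679 = 1.01948

Final: 1.01948


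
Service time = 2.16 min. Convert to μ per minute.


μ = 1/(service time) in consistent units.
1 minute = 1 min, so μ = 1/2.16 = 0.4630 per minute

Final: 0.4630 /min


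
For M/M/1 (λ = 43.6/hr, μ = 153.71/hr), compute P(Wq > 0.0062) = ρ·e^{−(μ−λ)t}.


ρ = 43.6/153.71 = 0.2837
P(Wq > t) = ρ·e^{−(μ−λ)t} = 0.2837·e^{−0.6827}
= 0.2837·0.505260 = 0.143318

Final: 0.143318


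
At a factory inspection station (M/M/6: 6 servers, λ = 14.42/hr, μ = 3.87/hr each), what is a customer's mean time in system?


a = 3.7261; ρ = 0.6210; P₀ = 0.022668
Lq = P₀·a^c·ρ/(c!(1−ρ)²) = 0.36431
Wq = Lq/λ = 0.36431/14.42 = 0.02526 hr
W = Wq + 1/μ = 0.02526 + 0.25840 = 0.28366 hr

Final: 0.28366 hr


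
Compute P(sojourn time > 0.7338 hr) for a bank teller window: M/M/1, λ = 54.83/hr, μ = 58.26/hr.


W ~ Exponential(μ−λ) for M/M/1.
μ − λ = 58.26 − 54.83 = 3.4300
P(W > t) = e^{−(μ−λ)t} = e^{−2.5169} = 0.080707

Final: 0.080707


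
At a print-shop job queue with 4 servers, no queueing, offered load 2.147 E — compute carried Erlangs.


B(4,2.147) = 0.110855 (Erlang-B)
Carried load = a(1 − B) = 2.147·(1 − 0.110855) = 2.147·0.889145 = 1.9090 E

Final: 1.9090 Erlangs


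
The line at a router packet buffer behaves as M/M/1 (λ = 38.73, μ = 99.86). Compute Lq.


ρ = 38.73/99.86 = 0.3878
Lq = ρ²/(1−ρ) = 0.1504/0.6122 = 0.2457

Final: 0.2457


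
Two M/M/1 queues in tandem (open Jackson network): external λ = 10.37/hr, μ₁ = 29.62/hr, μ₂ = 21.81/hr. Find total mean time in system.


Each node sees arrival rate λ = 10.37/hr (tandem ⇒ throughput preserved).
W₁ = 1/(μ₁−λ) = 1/(29.62−10.37) = 0.05195 hr
W₂ = 1/(μ₂−λ) = 1/(21.81−10.37) = 0.08741 hr
W_total = W₁ + W₂ = 0.05195 + 0.08741 = 0.13936 hr

Final: 0.13936 hr


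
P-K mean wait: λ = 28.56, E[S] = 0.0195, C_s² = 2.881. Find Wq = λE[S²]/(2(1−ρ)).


ρ = λ·E[S] = 28.56·0.0195 = 0.5569
E[S²] = E[S]²(1+C_s²) = 0.0195²·(1+2.881) = 0.001476
Wq = λ·E[S²]/(2(1−ρ)) = 28.56·0.001476/(2·0.4431) = 0.04756 hr

Final: 0.04756 hr


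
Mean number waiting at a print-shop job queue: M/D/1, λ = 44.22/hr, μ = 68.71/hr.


ρ = 44.22/68.71 = 0.6436
M/D/1: Lq = ρ²/(2(1−ρ)) = 0.4142/(2·0.3564) = 0.58103

Final: 0.58103


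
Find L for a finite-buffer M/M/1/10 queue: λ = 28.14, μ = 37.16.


ρ = 28.14/37.16 = 0.7573
L = ρ[1 − (K+1)ρ^K + Kρ^(K+1)] / [(1−ρ)(1−ρ^(K+1))]
Numerator: 0.7573·(1 − 11·0.062013 + 10·0.046960) = 0.596316
Denominator: (0.2427)·(0.953040) = 0.231335
L = 0.596316/0.231335 = 2.5777

Final: 2.5777


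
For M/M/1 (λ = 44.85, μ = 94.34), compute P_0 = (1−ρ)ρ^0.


ρ = 44.85/94.34 = 0.4754
P_n = (1−ρ)·ρ^n = (1 − 0.4754)·0.4754^0 = 0.5246·1.000000 = 0.524592

Final: 0.524592


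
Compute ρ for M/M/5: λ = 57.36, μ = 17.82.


ρ = λ/(cμ) = 57.36/(5·17.82) = 57.36/89.10 = 0.6438

Final: 0.6438


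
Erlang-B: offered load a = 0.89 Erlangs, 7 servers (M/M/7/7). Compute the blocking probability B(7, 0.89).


B(c,a) = (a^c/c!) / Σ_{k=0}^{c} a^k/k!
a^7/7! = 0.00008776
Σ terms (k=0..7): 1.00000 + 0.89000 + 0.39605 + 0.11749 + 0.02614 + 0.004653 + 0.0006903 + 0.00008776 = 2.435119
B = 0.00008776/2.435119 = 0.00003604

Final: 0.00003604


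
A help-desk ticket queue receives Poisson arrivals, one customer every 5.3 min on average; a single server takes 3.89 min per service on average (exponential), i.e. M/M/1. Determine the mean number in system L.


λ = 60/5.3 = 11.3208 /hr
μ = 60/3.89 = 15.4242 /hr
ρ = λ/μ = 11.3208/15.4242 = 0.7340
L = ρ/(1−ρ) = 0.7340/0.2660 = 2.7589

Final: 2.7589


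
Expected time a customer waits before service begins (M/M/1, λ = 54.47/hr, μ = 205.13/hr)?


ρ = 54.47/205.13 = 0.2655
Wq = ρ/(μ−λ) = 0.2655/(205.13 − 54.47) = 0.2655/150.66 = 0.001763 hr

Final: 0.001763 hr


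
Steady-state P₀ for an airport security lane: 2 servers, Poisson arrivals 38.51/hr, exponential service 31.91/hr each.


a = λ/μ = 38.51/31.91 = 1.2068; ρ = a/c = 0.6034
Σ_{k=0}^{1} a^k/k! (terms k=0..1) = 1.00000 + 1.20683 = 2.20683
Tail: a^2/(2!(1−ρ)) = 1.45644/(2·0.3966) = 1.83623
P₀ = 1/(2.20683 + 1.83623) = 1/4.04307 = 0.247337

Final: 0.247337


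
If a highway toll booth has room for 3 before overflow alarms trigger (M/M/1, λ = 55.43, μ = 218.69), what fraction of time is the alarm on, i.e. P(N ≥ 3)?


ρ = 55.43/218.69 = 0.2535
P(N ≥ n) = ρ^n = 0.2535^3 = 0.016284

Final: 0.016284


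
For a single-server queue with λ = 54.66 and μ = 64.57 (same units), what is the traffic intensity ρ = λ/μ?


ρ = λ/μ = 54.66/64.57 = 0.8465

Final: 0.8465


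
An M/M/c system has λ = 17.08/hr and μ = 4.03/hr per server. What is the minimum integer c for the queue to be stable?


Stability requires cμ > λ ⇔ c > λ/μ.
λ/μ = 17.08/4.03 = 4.2382
Minimum integer c = ⌊4.2382⌋ + 1 = 5
Check: 5·4.03 = 20.15 > 17.08, while 4·4.03 = 16.12 ≤ 17.08

Final: 5 servers


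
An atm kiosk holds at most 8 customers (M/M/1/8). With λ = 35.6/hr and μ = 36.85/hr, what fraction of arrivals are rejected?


ρ = λ/μ = 35.6/36.85 = 0.9661
P_K = (1−ρ)ρ^K/(1−ρ^(K+1)) = (0.03392·0.758752)/(1 − 0.733014)
= 0.025738/0.266986 = 0.096402

Final: 0.096402


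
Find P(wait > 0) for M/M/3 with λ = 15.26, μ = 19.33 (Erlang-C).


a = λ/μ = 0.7894; ρ = a/3 = 0.2631
P₀ = 0.452009 (from M/M/c formula)
C(c,a) = [a^c/(c!(1−ρ))]·P₀ = [0.49200/(6·0.7369)]·0.452009
= 0.11129·0.452009 = 0.050302

Final: 0.050302


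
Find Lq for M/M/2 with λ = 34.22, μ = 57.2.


a = λ/μ = 0.5983; ρ = a/2 = 0.2991
P₀ = 0.539497
Lq = P₀·a^c·ρ / (c!·(1−ρ)²) = 0.539497·0.35791·0.2991/(2·0.49122)
= 0.05879

Final: 0.05879


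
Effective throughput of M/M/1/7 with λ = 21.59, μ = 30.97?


ρ = 0.6971; P_K = (1−ρ)ρ^7/(1−ρ^8) = 0.025667
λ_eff = λ(1 − P_K) = 21.59·(1 − 0.025667) = 21.59·0.974333 = 21.0359 /hr

Final: 21.0359 /hr


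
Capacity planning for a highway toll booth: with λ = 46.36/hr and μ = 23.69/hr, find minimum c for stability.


Stability requires cμ > λ ⇔ c > λ/μ.
λ/μ = 46.36/23.69 = 1.9569
Minimum integer c = ⌊1.9569⌋ + 1 = 2
Check: 2·23.69 = 47.38 > 46.36, while 1·23.69 = 23.69 ≤ 46.36

Final: 2 servers


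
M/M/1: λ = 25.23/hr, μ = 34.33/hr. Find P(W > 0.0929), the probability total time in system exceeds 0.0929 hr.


W ~ Exponential(μ−λ) for M/M/1.
μ − λ = 34.33 − 25.23 = 9.1000
P(W > t) = e^{−(μ−λ)t} = e^{−0.8454} = 0.429390

Final: 0.429390
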